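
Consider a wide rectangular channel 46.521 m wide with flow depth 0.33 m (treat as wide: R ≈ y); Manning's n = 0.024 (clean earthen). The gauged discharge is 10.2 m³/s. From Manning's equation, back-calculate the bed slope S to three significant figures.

A = b·y = 46.521 × 0.33 = 15.35 m²
Wide channel: R ≈ y = 0.33 m
S = (Q·n / (1·A·R^(2/3)))² = (10.2×0.024 / (1×15.35×0.4775))² = 0.001115

0.00112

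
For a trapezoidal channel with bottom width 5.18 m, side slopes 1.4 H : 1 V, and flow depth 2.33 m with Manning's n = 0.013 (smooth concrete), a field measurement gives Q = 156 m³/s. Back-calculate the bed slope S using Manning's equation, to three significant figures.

0.00624

A = (b + z·y)·y = (5.18 + 1.4×2.33)×2.33 = 19.67 m²
P = b + 2y√(1+z²) = 5.18 + 2×2.33×√(1+1.4²) = 13.20 m
R = A/P = 19.67/13.20 = 1.490 m
S = (Q·n / (1·A·R^(2/3)))² = (156×0.013 / (1×19.67×1.305))² = 0.006244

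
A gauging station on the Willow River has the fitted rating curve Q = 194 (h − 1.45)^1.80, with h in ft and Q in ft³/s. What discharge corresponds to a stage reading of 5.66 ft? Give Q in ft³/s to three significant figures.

Q = 194 × (5.66 − 1.45)^1.80 = 194 × 4.21^1.80 = 2579 ft³/s

2580 ft³/s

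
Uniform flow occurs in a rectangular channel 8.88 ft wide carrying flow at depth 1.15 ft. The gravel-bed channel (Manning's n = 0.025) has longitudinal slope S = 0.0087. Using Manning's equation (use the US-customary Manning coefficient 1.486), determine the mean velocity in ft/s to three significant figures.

A = b·y = 8.88 × 1.15 = 10.21 ft²
P = b + 2y = 8.88 + 2×1.15 = 11.18 ft
R = A/P = 10.21/11.18 = 0.9134 ft
Q = (1.486/n)·A·R^(2/3)·S^(1/2) = (1.486/0.025) × 10.21 × 0.9134^(2/3) × 0.0087^(1/2) = 53.30 ft³/s
V = Q/A = 53.30/10.21 = 5.219 ft/s

5.22 ft/s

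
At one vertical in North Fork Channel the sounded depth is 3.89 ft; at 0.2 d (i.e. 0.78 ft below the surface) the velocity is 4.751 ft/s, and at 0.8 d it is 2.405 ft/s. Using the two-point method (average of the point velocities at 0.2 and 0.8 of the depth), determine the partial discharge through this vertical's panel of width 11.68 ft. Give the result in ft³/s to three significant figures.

v̄ = (4.751 + 2.405) / 2 = 3.578 ft/s
q = v̄ × d × w = 3.578 × 3.89 × 11.68 = 162.6 ft³/s

163 ft³/s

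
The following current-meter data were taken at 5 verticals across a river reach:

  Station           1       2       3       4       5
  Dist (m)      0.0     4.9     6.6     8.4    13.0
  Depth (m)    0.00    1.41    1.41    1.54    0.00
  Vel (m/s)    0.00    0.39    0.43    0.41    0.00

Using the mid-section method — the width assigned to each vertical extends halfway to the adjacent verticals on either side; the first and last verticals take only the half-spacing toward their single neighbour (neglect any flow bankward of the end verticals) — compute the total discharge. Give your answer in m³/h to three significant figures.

17600 m³/h

w_2 = (6.6 − 0.0)/2 = 3.3 m; q_2 = 0.39 × 1.41 × 3.3 = 1.815 m³/s
w_3 = (8.4 − 4.9)/2 = 1.75 m; q_3 = 0.43 × 1.41 × 1.75 = 1.061 m³/s
w_4 = (13.0 − 6.6)/2 = 3.2 m; q_4 = 0.41 × 1.54 × 3.2 = 2.020 m³/s
Stations 1, 5 contribute zero (depth or velocity is 0).
Q = Σ qᵢ = 4.896 m³/s
= 4.896 × 3600 = 17630 m³/h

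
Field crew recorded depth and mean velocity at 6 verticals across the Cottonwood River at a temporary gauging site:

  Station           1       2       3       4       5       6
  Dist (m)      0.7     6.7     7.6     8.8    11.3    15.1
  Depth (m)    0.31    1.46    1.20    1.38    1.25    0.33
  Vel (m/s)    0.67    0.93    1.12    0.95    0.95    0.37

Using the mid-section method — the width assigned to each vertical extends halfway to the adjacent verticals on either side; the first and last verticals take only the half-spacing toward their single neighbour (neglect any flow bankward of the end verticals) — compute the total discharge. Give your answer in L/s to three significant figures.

w_1 = (6.7 − 0.7)/2 = 3 m; q_1 = 0.67 × 0.31 × 3 = 0.6231 m³/s
w_2 = (7.6 − 0.7)/2 = 3.45 m; q_2 = 0.93 × 1.46 × 3.45 = 4.684 m³/s
w_3 = (8.8 − 6.7)/2 = 1.05 m; q_3 = 1.12 × 1.20 × 1.05 = 1.411 m³/s
w_4 = (11.3 − 7.6)/2 = 1.85 m; q_4 = 0.95 × 1.38 × 1.85 = 2.425 m³/s
w_5 = (15.1 − 8.8)/2 = 3.15 m; q_5 = 0.95 × 1.25 × 3.15 = 3.741 m³/s
w_6 = (15.1 − 11.3)/2 = 1.9 m; q_6 = 0.37 × 0.33 × 1.9 = 0.2320 m³/s
Q = Σ qᵢ = 13.12 m³/s
= 13.12 × 1000 = 13120 L/s

13100 L/s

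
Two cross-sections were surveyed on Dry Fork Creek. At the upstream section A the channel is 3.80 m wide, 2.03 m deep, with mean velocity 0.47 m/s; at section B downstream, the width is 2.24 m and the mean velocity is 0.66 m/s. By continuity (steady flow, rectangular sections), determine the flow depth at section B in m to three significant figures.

2.45 m

Q = A₁V₁ = (3.80×2.03) × 0.47 = 3.626 m³/s
d₂ = Q/(b₂ V₂) = 3.626/(2.24×0.66) = 2.452 m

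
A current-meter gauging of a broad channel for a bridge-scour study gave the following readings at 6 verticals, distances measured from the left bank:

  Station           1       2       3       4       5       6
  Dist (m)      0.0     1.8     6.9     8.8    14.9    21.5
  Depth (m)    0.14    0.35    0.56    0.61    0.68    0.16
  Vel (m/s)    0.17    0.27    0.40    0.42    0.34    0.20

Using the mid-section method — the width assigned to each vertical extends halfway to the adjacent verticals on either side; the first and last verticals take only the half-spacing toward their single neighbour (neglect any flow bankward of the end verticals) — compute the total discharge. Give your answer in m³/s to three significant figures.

3.73 m³/s

w_1 = (1.8 − 0.0)/2 = 0.9 m; q_1 = 0.17 × 0.14 × 0.9 = 0.02142 m³/s
w_2 = (6.9 − 0.0)/2 = 3.45 m; q_2 = 0.27 × 0.35 × 3.45 = 0.3260 m³/s
w_3 = (8.8 − 1.8)/2 = 3.5 m; q_3 = 0.40 × 0.56 × 3.5 = 0.7840 m³/s
w_4 = (14.9 − 6.9)/2 = 4 m; q_4 = 0.42 × 0.61 × 4 = 1.025 m³/s
w_5 = (21.5 − 8.8)/2 = 6.35 m; q_5 = 0.34 × 0.68 × 6.35 = 1.468 m³/s
w_6 = (21.5 − 14.9)/2 = 3.3 m; q_6 = 0.20 × 0.16 × 3.3 = 0.1056 m³/s
Q = Σ qᵢ = 3.730 m³/s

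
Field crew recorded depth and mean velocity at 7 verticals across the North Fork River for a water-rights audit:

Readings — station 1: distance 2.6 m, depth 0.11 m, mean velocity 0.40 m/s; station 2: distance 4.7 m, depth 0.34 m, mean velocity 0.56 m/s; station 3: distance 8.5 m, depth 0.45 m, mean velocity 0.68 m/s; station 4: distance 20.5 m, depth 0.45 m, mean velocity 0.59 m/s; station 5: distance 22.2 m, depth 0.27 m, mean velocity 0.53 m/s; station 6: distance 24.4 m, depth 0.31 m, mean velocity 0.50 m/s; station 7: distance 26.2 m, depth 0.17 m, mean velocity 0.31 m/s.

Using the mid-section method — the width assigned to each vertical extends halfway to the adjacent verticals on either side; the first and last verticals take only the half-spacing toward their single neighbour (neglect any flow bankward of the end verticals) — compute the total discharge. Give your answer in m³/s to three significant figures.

5.48 m³/s

w_1 = (4.7 − 2.6)/2 = 1.05 m; q_1 = 0.40 × 0.11 × 1.05 = 0.04620 m³/s
w_2 = (8.5 − 2.6)/2 = 2.95 m; q_2 = 0.56 × 0.34 × 2.95 = 0.5617 m³/s
w_3 = (20.5 − 4.7)/2 = 7.9 m; q_3 = 0.68 × 0.45 × 7.9 = 2.417 m³/s
w_4 = (22.2 − 8.5)/2 = 6.85 m; q_4 = 0.59 × 0.45 × 6.85 = 1.819 m³/s
w_5 = (24.4 − 20.5)/2 = 1.95 m; q_5 = 0.53 × 0.27 × 1.95 = 0.2790 m³/s
w_6 = (26.2 − 22.2)/2 = 2 m; q_6 = 0.50 × 0.31 × 2 = 0.3100 m³/s
w_7 = (26.2 − 24.4)/2 = 0.9 m; q_7 = 0.31 × 0.17 × 0.9 = 0.04743 m³/s
Q = Σ qᵢ = 5.480 m³/s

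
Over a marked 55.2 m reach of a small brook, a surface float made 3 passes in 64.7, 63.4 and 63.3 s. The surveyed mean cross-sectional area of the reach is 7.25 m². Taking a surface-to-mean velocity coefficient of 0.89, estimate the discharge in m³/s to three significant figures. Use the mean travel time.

t̄ = (64.7 + 63.4 + 63.3) / 3 = 63.8 s
v_surface = L / t̄ = 55.2 / 63.8 = 0.8652 m/s
v_mean = 0.89 × 0.8652 = 0.7700 m/s
Q = A × v_mean = 7.25 × 0.7700 = 5.583 m³/s

5.58 m³/s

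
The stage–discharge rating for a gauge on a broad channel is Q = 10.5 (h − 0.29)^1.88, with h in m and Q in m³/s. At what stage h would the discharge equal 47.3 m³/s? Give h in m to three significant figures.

h − h₀ = (Q/C)^(1/b) = (47.3/10.5)^(1/1.88) = 2.227 m
h = 0.29 + 2.227 = 2.517 m

2.52 m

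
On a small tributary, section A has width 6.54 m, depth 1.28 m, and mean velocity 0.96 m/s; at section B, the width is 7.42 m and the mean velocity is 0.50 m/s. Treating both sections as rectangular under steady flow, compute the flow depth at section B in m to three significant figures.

2.17 m

Q = A₁V₁ = (6.54×1.28) × 0.96 = 8.036 m³/s
d₂ = Q/(b₂ V₂) = 8.036/(7.42×0.50) = 2.166 m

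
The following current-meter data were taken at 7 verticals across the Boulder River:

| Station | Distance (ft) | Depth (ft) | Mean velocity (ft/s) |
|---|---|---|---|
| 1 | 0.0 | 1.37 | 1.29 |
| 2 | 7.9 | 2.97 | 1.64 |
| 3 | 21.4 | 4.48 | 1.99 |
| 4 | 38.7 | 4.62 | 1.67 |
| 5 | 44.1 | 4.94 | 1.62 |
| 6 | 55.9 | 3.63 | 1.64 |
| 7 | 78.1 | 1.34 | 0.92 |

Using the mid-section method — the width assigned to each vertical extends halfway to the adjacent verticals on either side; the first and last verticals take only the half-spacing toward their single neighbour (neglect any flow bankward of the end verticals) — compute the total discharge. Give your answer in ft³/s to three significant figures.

w_1 = (7.9 − 0.0)/2 = 3.95 ft; q_1 = 1.29 × 1.37 × 3.95 = 6.981 ft³/s
w_2 = (21.4 − 0.0)/2 = 10.7 ft; q_2 = 1.64 × 2.97 × 10.7 = 52.12 ft³/s
w_3 = (38.7 − 7.9)/2 = 15.4 ft; q_3 = 1.99 × 4.48 × 15.4 = 137.3 ft³/s
w_4 = (44.1 − 21.4)/2 = 11.35 ft; q_4 = 1.67 × 4.62 × 11.35 = 87.57 ft³/s
w_5 = (55.9 − 38.7)/2 = 8.6 ft; q_5 = 1.62 × 4.94 × 8.6 = 68.82 ft³/s
w_6 = (78.1 − 44.1)/2 = 17 ft; q_6 = 1.64 × 3.63 × 17 = 101.2 ft³/s
w_7 = (78.1 − 55.9)/2 = 11.1 ft; q_7 = 0.92 × 1.34 × 11.1 = 13.68 ft³/s
Q = Σ qᵢ = 467.7 ft³/s

468 ft³/s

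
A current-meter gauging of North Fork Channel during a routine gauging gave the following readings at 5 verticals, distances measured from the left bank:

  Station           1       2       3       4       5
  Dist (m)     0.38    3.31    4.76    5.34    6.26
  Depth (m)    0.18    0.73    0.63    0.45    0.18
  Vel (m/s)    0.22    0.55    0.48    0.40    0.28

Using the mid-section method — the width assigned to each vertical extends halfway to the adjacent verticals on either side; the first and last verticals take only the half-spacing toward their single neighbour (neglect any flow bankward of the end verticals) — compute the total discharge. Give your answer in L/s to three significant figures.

1400 L/s

w_1 = (3.31 − 0.38)/2 = 1.465 m; q_1 = 0.22 × 0.18 × 1.465 = 0.05801 m³/s
w_2 = (4.76 − 0.38)/2 = 2.19 m; q_2 = 0.55 × 0.73 × 2.19 = 0.8793 m³/s
w_3 = (5.34 − 3.31)/2 = 1.015 m; q_3 = 0.48 × 0.63 × 1.015 = 0.3069 m³/s
w_4 = (6.26 − 4.76)/2 = 0.75 m; q_4 = 0.40 × 0.45 × 0.75 = 0.1350 m³/s
w_5 = (6.26 − 5.34)/2 = 0.46 m; q_5 = 0.28 × 0.18 × 0.46 = 0.02318 m³/s
Q = Σ qᵢ = 1.402 m³/s
= 1.402 × 1000 = 1402 L/s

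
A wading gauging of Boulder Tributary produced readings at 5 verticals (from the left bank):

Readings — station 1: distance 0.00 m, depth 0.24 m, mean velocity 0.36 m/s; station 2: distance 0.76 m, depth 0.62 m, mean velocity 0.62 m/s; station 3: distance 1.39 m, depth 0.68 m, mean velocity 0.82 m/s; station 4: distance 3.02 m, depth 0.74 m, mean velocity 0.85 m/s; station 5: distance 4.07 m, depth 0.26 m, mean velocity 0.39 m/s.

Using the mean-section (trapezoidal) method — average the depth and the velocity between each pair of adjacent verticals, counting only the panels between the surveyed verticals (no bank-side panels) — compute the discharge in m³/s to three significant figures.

1.75 m³/s

Panel 1-2: Δb = 0.76 m, d̄ = (0.24+0.62)/2 = 0.43, v̄ = (0.36+0.62)/2 = 0.49 → q = 0.76×0.43×0.49 = 0.1601 m³/s
Panel 2-3: Δb = 0.63 m, d̄ = (0.62+0.68)/2 = 0.65, v̄ = (0.62+0.82)/2 = 0.72 → q = 0.63×0.65×0.72 = 0.2948 m³/s
Panel 3-4: Δb = 1.63 m, d̄ = (0.68+0.74)/2 = 0.71, v̄ = (0.82+0.85)/2 = 0.835 → q = 1.63×0.71×0.835 = 0.9663 m³/s
Panel 4-5: Δb = 1.05 m, d̄ = (0.74+0.26)/2 = 0.5, v̄ = (0.85+0.39)/2 = 0.62 → q = 1.05×0.5×0.62 = 0.3255 m³/s
Q = Σ q = 1.747 m³/s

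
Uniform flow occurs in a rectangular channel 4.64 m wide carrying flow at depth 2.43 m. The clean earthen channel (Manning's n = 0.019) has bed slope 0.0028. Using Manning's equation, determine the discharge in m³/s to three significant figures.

A = b·y = 4.64 × 2.43 = 11.28 m²
P = b + 2y = 4.64 + 2×2.43 = 9.500 m
R = A/P = 11.28/9.500 = 1.187 m
Q = (1/n)·A·R^(2/3)·S^(1/2) = (1/0.019) × 11.28 × 1.187^(2/3) × 0.0028^(1/2) = 35.20 m³/s

35.2 m³/s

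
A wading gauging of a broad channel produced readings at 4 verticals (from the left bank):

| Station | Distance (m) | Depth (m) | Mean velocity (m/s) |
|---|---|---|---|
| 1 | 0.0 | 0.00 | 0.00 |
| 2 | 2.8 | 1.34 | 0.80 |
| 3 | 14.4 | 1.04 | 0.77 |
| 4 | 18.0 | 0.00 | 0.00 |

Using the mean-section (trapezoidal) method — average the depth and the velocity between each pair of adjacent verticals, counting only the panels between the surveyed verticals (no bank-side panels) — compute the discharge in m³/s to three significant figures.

12.3 m³/s

Panel 1-2: Δb = 2.8 m, d̄ = (0.00+1.34)/2 = 0.67, v̄ = (0.00+0.80)/2 = 0.4 → q = 2.8×0.67×0.4 = 0.7504 m³/s
Panel 2-3: Δb = 11.6 m, d̄ = (1.34+1.04)/2 = 1.19, v̄ = (0.80+0.77)/2 = 0.785 → q = 11.6×1.19×0.785 = 10.84 m³/s
Panel 3-4: Δb = 3.6 m, d̄ = (1.04+0.00)/2 = 0.52, v̄ = (0.77+0.00)/2 = 0.385 → q = 3.6×0.52×0.385 = 0.7207 m³/s
Q = Σ q = 12.31 m³/s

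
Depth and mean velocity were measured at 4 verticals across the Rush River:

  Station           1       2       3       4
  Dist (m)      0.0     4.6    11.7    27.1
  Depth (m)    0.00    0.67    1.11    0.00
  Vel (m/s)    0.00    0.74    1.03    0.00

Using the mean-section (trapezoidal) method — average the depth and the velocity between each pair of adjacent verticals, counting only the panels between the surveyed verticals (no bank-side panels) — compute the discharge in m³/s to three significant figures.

10.6 m³/s

Panel 1-2: Δb = 4.6 m, d̄ = (0.00+0.67)/2 = 0.335, v̄ = (0.00+0.74)/2 = 0.37 → q = 4.6×0.335×0.37 = 0.5702 m³/s
Panel 2-3: Δb = 7.1 m, d̄ = (0.67+1.11)/2 = 0.89, v̄ = (0.74+1.03)/2 = 0.885 → q = 7.1×0.89×0.885 = 5.592 m³/s
Panel 3-4: Δb = 15.4 m, d̄ = (1.11+0.00)/2 = 0.555, v̄ = (1.03+0.00)/2 = 0.515 → q = 15.4×0.555×0.515 = 4.402 m³/s
Q = Σ q = 10.56 m³/s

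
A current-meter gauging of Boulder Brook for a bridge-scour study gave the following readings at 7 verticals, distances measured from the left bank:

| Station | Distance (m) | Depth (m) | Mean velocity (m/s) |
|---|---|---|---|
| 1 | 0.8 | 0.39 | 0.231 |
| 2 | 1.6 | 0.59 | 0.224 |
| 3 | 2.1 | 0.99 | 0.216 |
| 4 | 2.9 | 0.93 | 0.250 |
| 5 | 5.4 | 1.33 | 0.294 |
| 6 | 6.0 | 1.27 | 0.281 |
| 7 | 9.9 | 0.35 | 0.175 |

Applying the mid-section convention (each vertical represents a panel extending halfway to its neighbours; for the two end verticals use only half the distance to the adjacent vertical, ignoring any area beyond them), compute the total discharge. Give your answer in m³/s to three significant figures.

w_1 = (1.6 − 0.8)/2 = 0.4 m; q_1 = 0.231 × 0.39 × 0.4 = 0.03604 m³/s
w_2 = (2.1 − 0.8)/2 = 0.65 m; q_2 = 0.224 × 0.59 × 0.65 = 0.08590 m³/s
w_3 = (2.9 − 1.6)/2 = 0.65 m; q_3 = 0.216 × 0.99 × 0.65 = 0.1390 m³/s
w_4 = (5.4 − 2.1)/2 = 1.65 m; q_4 = 0.250 × 0.93 × 1.65 = 0.3836 m³/s
w_5 = (6.0 − 2.9)/2 = 1.55 m; q_5 = 0.294 × 1.33 × 1.55 = 0.6061 m³/s
w_6 = (9.9 − 5.4)/2 = 2.25 m; q_6 = 0.281 × 1.27 × 2.25 = 0.8030 m³/s
w_7 = (9.9 − 6.0)/2 = 1.95 m; q_7 = 0.175 × 0.35 × 1.95 = 0.1194 m³/s
Q = Σ qᵢ = 2.173 m³/s

2.17 m³/s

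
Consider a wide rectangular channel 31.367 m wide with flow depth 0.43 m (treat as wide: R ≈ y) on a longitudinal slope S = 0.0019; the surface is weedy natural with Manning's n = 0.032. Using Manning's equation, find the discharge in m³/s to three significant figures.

A = b·y = 31.367 × 0.43 = 13.49 m²
Wide channel: R ≈ y = 0.43 m
Q = (1/n)·A·R^(2/3)·S^(1/2) = (1/0.032) × 13.49 × 0.4300^(2/3) × 0.0019^(1/2) = 10.47 m³/s

10.5 m³/s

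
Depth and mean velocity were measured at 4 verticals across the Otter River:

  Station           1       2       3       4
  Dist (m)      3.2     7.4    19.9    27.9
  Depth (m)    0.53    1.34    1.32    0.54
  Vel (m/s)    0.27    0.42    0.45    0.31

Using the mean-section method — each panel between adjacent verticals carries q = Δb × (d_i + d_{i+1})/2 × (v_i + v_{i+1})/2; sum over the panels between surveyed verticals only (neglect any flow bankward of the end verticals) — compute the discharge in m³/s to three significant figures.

11.4 m³/s

Panel 1-2: Δb = 4.2 m, d̄ = (0.53+1.34)/2 = 0.935, v̄ = (0.27+0.42)/2 = 0.345 → q = 4.2×0.935×0.345 = 1.355 m³/s
Panel 2-3: Δb = 12.5 m, d̄ = (1.34+1.32)/2 = 1.33, v̄ = (0.42+0.45)/2 = 0.435 → q = 12.5×1.33×0.435 = 7.232 m³/s
Panel 3-4: Δb = 8 m, d̄ = (1.32+0.54)/2 = 0.93, v̄ = (0.45+0.31)/2 = 0.38 → q = 8×0.93×0.38 = 2.827 m³/s
Q = Σ q = 11.41 m³/s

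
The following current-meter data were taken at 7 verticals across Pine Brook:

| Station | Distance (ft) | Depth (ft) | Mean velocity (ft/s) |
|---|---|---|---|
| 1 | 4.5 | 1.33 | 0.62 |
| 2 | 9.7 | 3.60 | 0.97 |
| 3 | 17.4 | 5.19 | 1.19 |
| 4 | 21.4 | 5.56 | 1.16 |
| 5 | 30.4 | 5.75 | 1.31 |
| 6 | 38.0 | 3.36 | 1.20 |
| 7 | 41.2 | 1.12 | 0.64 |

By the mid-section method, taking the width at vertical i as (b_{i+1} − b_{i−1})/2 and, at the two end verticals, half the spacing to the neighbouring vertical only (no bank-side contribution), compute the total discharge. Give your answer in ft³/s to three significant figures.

w_1 = (9.7 − 4.5)/2 = 2.6 ft; q_1 = 0.62 × 1.33 × 2.6 = 2.144 ft³/s
w_2 = (17.4 − 4.5)/2 = 6.45 ft; q_2 = 0.97 × 3.60 × 6.45 = 22.52 ft³/s
w_3 = (21.4 − 9.7)/2 = 5.85 ft; q_3 = 1.19 × 5.19 × 5.85 = 36.13 ft³/s
w_4 = (30.4 − 17.4)/2 = 6.5 ft; q_4 = 1.16 × 5.56 × 6.5 = 41.92 ft³/s
w_5 = (38.0 − 21.4)/2 = 8.3 ft; q_5 = 1.31 × 5.75 × 8.3 = 62.52 ft³/s
w_6 = (41.2 − 30.4)/2 = 5.4 ft; q_6 = 1.20 × 3.36 × 5.4 = 21.77 ft³/s
w_7 = (41.2 − 38.0)/2 = 1.6 ft; q_7 = 0.64 × 1.12 × 1.6 = 1.147 ft³/s
Q = Σ qᵢ = 188.2 ft³/s

188 ft³/s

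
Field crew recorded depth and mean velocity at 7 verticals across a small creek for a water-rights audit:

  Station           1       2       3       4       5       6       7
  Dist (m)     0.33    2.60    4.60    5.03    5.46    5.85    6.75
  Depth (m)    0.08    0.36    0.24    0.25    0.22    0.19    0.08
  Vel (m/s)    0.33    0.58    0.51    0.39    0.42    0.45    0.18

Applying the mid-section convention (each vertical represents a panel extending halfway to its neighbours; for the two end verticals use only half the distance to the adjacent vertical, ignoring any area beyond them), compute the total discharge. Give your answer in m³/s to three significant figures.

w_1 = (2.60 − 0.33)/2 = 1.135 m; q_1 = 0.33 × 0.08 × 1.135 = 0.02996 m³/s
w_2 = (4.60 − 0.33)/2 = 2.135 m; q_2 = 0.58 × 0.36 × 2.135 = 0.4458 m³/s
w_3 = (5.03 − 2.60)/2 = 1.215 m; q_3 = 0.51 × 0.24 × 1.215 = 0.1487 m³/s
w_4 = (5.46 − 4.60)/2 = 0.43 m; q_4 = 0.39 × 0.25 × 0.43 = 0.04193 m³/s
w_5 = (5.85 − 5.03)/2 = 0.41 m; q_5 = 0.42 × 0.22 × 0.41 = 0.03788 m³/s
w_6 = (6.75 − 5.46)/2 = 0.645 m; q_6 = 0.45 × 0.19 × 0.645 = 0.05515 m³/s
w_7 = (6.75 − 5.85)/2 = 0.45 m; q_7 = 0.18 × 0.08 × 0.45 = 0.006480 m³/s
Q = Σ qᵢ = 0.7659 m³/s

0.766 m³/s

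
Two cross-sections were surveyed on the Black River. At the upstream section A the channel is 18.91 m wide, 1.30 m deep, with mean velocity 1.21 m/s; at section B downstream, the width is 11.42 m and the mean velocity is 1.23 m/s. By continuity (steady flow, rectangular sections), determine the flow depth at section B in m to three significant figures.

2.12 m

Q = A₁V₁ = (18.91×1.30) × 1.21 = 29.75 m³/s
d₂ = Q/(b₂ V₂) = 29.75/(11.42×1.23) = 2.118 m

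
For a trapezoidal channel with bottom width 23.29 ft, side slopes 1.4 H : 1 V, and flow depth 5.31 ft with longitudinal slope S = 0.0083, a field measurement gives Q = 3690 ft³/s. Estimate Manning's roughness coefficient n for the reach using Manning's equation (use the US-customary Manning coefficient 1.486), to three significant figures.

0.0149

A = (b + z·y)·y = (23.29 + 1.4×5.31)×5.31 = 163.1 ft²
P = b + 2y√(1+z²) = 23.29 + 2×5.31×√(1+1.4²) = 41.56 ft
R = A/P = 163.1/41.56 = 3.925 ft
n = (1.486/Q)·A·R^(2/3)·S^(1/2) = (1.486/3690) × 163.1 × 2.488 × 0.09110 = 0.01489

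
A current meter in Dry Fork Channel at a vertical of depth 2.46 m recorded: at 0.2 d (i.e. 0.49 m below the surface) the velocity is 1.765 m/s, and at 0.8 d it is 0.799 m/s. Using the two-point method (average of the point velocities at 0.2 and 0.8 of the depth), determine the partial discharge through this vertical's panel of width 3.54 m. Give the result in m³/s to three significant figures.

v̄ = (1.765 + 0.799) / 2 = 1.282 m/s
q = v̄ × d × w = 1.282 × 2.46 × 3.54 = 11.16 m³/s

11.2 m³/s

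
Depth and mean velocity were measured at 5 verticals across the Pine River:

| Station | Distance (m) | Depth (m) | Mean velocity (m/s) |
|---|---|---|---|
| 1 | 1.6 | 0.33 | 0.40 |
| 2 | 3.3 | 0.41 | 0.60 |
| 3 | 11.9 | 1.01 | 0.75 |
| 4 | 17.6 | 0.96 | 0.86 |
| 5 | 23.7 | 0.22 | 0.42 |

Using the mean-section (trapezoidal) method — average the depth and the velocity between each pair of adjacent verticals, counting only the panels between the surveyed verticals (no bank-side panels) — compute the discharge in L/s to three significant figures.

Panel 1-2: Δb = 1.7 m, d̄ = (0.33+0.41)/2 = 0.37, v̄ = (0.40+0.60)/2 = 0.5 → q = 1.7×0.37×0.5 = 0.3145 m³/s
Panel 2-3: Δb = 8.6 m, d̄ = (0.41+1.01)/2 = 0.71, v̄ = (0.60+0.75)/2 = 0.675 → q = 8.6×0.71×0.675 = 4.122 m³/s
Panel 3-4: Δb = 5.7 m, d̄ = (1.01+0.96)/2 = 0.985, v̄ = (0.75+0.86)/2 = 0.805 → q = 5.7×0.985×0.805 = 4.520 m³/s
Panel 4-5: Δb = 6.1 m, d̄ = (0.96+0.22)/2 = 0.59, v̄ = (0.86+0.42)/2 = 0.64 → q = 6.1×0.59×0.64 = 2.303 m³/s
Q = Σ q = 11.26 m³/s
= 11.26 × 1000 = 11260 L/s

11300 L/s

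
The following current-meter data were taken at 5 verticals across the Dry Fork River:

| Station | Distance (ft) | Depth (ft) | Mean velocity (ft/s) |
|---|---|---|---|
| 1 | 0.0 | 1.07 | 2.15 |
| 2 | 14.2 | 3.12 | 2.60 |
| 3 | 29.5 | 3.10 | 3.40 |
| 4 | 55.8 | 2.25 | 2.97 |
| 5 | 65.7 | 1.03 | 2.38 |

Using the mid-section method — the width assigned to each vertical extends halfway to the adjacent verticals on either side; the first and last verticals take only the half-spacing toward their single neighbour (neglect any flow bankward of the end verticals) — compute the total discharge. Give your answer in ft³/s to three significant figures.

488 ft³/s

w_1 = (14.2 − 0.0)/2 = 7.1 ft; q_1 = 2.15 × 1.07 × 7.1 = 16.33 ft³/s
w_2 = (29.5 − 0.0)/2 = 14.75 ft; q_2 = 2.60 × 3.12 × 14.75 = 119.7 ft³/s
w_3 = (55.8 − 14.2)/2 = 20.8 ft; q_3 = 3.40 × 3.10 × 20.8 = 219.2 ft³/s
w_4 = (65.7 − 29.5)/2 = 18.1 ft; q_4 = 2.97 × 2.25 × 18.1 = 121.0 ft³/s
w_5 = (65.7 − 55.8)/2 = 4.95 ft; q_5 = 2.38 × 1.03 × 4.95 = 12.13 ft³/s
Q = Σ qᵢ = 488.3 ft³/s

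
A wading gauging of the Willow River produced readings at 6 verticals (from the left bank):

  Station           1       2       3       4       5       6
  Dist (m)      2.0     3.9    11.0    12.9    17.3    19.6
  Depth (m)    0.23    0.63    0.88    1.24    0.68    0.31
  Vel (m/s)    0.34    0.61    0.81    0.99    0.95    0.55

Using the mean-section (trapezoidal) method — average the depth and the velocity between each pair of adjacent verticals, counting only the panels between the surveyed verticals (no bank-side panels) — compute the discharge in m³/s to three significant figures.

Panel 1-2: Δb = 1.9 m, d̄ = (0.23+0.63)/2 = 0.43, v̄ = (0.34+0.61)/2 = 0.475 → q = 1.9×0.43×0.475 = 0.3881 m³/s
Panel 2-3: Δb = 7.1 m, d̄ = (0.63+0.88)/2 = 0.755, v̄ = (0.61+0.81)/2 = 0.71 → q = 7.1×0.755×0.71 = 3.806 m³/s
Panel 3-4: Δb = 1.9 m, d̄ = (0.88+1.24)/2 = 1.06, v̄ = (0.81+0.99)/2 = 0.9 → q = 1.9×1.06×0.9 = 1.813 m³/s
Panel 4-5: Δb = 4.4 m, d̄ = (1.24+0.68)/2 = 0.96, v̄ = (0.99+0.95)/2 = 0.97 → q = 4.4×0.96×0.97 = 4.097 m³/s
Panel 5-6: Δb = 2.3 m, d̄ = (0.68+0.31)/2 = 0.495, v̄ = (0.95+0.55)/2 = 0.75 → q = 2.3×0.495×0.75 = 0.8539 m³/s
Q = Σ q = 10.96 m³/s

11.0 m³/s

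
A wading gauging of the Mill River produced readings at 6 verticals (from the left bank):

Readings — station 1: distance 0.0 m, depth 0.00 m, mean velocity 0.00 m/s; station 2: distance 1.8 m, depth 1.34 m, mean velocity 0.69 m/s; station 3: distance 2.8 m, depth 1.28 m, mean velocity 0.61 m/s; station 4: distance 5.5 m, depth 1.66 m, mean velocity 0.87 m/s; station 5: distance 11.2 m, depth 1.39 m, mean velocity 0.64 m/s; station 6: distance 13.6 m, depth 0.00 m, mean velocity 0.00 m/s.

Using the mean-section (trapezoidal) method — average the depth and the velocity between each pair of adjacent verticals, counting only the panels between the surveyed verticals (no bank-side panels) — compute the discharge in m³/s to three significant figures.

11.3 m³/s

Panel 1-2: Δb = 1.8 m, d̄ = (0.00+1.34)/2 = 0.67, v̄ = (0.00+0.69)/2 = 0.345 → q = 1.8×0.67×0.345 = 0.4161 m³/s
Panel 2-3: Δb = 1 m, d̄ = (1.34+1.28)/2 = 1.31, v̄ = (0.69+0.61)/2 = 0.65 → q = 1×1.31×0.65 = 0.8515 m³/s
Panel 3-4: Δb = 2.7 m, d̄ = (1.28+1.66)/2 = 1.47, v̄ = (0.61+0.87)/2 = 0.74 → q = 2.7×1.47×0.74 = 2.937 m³/s
Panel 4-5: Δb = 5.7 m, d̄ = (1.66+1.39)/2 = 1.525, v̄ = (0.87+0.64)/2 = 0.755 → q = 5.7×1.525×0.755 = 6.563 m³/s
Panel 5-6: Δb = 2.4 m, d̄ = (1.39+0.00)/2 = 0.695, v̄ = (0.64+0.00)/2 = 0.32 → q = 2.4×0.695×0.32 = 0.5338 m³/s
Q = Σ q = 11.30 m³/s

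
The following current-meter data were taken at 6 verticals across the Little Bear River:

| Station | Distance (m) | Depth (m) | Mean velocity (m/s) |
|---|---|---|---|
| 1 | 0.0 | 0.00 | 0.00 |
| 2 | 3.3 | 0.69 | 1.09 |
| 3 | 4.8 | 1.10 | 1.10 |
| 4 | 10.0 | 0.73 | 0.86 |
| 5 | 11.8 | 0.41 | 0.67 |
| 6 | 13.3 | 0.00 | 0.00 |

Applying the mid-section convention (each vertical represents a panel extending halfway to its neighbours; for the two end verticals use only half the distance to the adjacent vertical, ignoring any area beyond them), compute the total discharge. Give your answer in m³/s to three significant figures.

8.51 m³/s

w_2 = (4.8 − 0.0)/2 = 2.4 m; q_2 = 1.09 × 0.69 × 2.4 = 1.805 m³/s
w_3 = (10.0 − 3.3)/2 = 3.35 m; q_3 = 1.10 × 1.10 × 3.35 = 4.054 m³/s
w_4 = (11.8 − 4.8)/2 = 3.5 m; q_4 = 0.86 × 0.73 × 3.5 = 2.197 m³/s
w_5 = (13.3 − 10.0)/2 = 1.65 m; q_5 = 0.67 × 0.41 × 1.65 = 0.4533 m³/s
Stations 1, 6 contribute zero (depth or velocity is 0).
Q = Σ qᵢ = 8.509 m³/s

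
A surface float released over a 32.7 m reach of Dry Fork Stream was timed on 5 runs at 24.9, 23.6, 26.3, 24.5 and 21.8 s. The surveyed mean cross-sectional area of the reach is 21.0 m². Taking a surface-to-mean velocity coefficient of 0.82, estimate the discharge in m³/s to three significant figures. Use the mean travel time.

23.2 m³/s

t̄ = (24.9 + 23.6 + 26.3 + 24.5 + 21.8) / 5 = 24.22 s
v_surface = L / t̄ = 32.7 / 24.22 = 1.350 m/s
v_mean = 0.82 × 1.350 = 1.107 m/s
Q = A × v_mean = 21.0 × 1.107 = 23.25 m³/s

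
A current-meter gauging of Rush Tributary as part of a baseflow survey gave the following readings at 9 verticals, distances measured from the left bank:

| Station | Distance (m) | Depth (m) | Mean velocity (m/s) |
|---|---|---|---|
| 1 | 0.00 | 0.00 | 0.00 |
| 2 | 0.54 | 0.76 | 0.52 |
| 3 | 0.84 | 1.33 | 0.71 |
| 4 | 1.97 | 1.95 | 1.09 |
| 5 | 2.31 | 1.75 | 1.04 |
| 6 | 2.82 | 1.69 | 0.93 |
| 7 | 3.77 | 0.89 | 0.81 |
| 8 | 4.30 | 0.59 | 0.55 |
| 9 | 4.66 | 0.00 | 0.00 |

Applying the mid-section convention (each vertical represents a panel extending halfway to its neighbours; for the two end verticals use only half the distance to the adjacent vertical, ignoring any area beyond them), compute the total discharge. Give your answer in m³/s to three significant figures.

w_2 = (0.84 − 0.00)/2 = 0.42 m; q_2 = 0.52 × 0.76 × 0.42 = 0.1660 m³/s
w_3 = (1.97 − 0.54)/2 = 0.715 m; q_3 = 0.71 × 1.33 × 0.715 = 0.6752 m³/s
w_4 = (2.31 − 0.84)/2 = 0.735 m; q_4 = 1.09 × 1.95 × 0.735 = 1.562 m³/s
w_5 = (2.82 − 1.97)/2 = 0.425 m; q_5 = 1.04 × 1.75 × 0.425 = 0.7735 m³/s
w_6 = (3.77 − 2.31)/2 = 0.73 m; q_6 = 0.93 × 1.69 × 0.73 = 1.147 m³/s
w_7 = (4.30 − 2.82)/2 = 0.74 m; q_7 = 0.81 × 0.89 × 0.74 = 0.5335 m³/s
w_8 = (4.66 − 3.77)/2 = 0.445 m; q_8 = 0.55 × 0.59 × 0.445 = 0.1444 m³/s
Stations 1, 9 contribute zero (depth or velocity is 0).
Q = Σ qᵢ = 5.002 m³/s

5.00 m³/s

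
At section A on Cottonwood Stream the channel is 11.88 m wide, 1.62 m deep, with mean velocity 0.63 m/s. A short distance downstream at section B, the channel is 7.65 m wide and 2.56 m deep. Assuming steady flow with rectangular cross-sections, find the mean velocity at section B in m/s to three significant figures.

0.619 m/s

Q = A₁V₁ = (11.88×1.62) × 0.63 = 12.12 m³/s
A₂ = 7.65 × 2.56 = 19.58 m²
V₂ = Q/A₂ = 12.12/19.58 = 0.6191 m/s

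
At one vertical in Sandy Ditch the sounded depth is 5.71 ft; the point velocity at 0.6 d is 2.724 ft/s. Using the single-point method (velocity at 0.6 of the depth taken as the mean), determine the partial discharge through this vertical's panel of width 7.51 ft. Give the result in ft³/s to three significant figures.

117 ft³/s

v̄ = v₀.₆ = 2.724 ft/s
q = v̄ × d × w = 2.724 × 5.71 × 7.51 = 116.8 ft³/s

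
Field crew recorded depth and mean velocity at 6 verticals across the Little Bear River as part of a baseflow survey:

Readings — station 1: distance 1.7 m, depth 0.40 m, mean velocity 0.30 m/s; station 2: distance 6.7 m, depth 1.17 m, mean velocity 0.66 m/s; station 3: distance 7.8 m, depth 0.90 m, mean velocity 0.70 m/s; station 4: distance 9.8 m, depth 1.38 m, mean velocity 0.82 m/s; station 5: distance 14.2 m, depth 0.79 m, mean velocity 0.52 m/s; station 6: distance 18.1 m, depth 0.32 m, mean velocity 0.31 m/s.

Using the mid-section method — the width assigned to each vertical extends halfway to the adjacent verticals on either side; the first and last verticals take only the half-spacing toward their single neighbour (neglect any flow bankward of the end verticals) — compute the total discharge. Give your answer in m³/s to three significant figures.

9.15 m³/s

w_1 = (6.7 − 1.7)/2 = 2.5 m; q_1 = 0.30 × 0.40 × 2.5 = 0.3000 m³/s
w_2 = (7.8 − 1.7)/2 = 3.05 m; q_2 = 0.66 × 1.17 × 3.05 = 2.355 m³/s
w_3 = (9.8 − 6.7)/2 = 1.55 m; q_3 = 0.70 × 0.90 × 1.55 = 0.9765 m³/s
w_4 = (14.2 − 7.8)/2 = 3.2 m; q_4 = 0.82 × 1.38 × 3.2 = 3.621 m³/s
w_5 = (18.1 − 9.8)/2 = 4.15 m; q_5 = 0.52 × 0.79 × 4.15 = 1.705 m³/s
w_6 = (18.1 − 14.2)/2 = 1.95 m; q_6 = 0.31 × 0.32 × 1.95 = 0.1934 m³/s
Q = Σ qᵢ = 9.151 m³/s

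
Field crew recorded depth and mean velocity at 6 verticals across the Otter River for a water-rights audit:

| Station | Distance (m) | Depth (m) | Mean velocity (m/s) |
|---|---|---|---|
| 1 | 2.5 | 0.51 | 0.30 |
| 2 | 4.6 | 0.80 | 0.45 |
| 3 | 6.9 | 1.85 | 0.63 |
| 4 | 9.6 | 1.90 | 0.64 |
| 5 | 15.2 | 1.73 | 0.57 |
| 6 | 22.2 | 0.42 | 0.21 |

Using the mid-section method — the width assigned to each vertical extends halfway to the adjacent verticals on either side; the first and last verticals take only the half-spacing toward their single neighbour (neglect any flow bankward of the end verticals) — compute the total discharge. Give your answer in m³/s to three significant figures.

w_1 = (4.6 − 2.5)/2 = 1.05 m; q_1 = 0.30 × 0.51 × 1.05 = 0.1607 m³/s
w_2 = (6.9 − 2.5)/2 = 2.2 m; q_2 = 0.45 × 0.80 × 2.2 = 0.7920 m³/s
w_3 = (9.6 − 4.6)/2 = 2.5 m; q_3 = 0.63 × 1.85 × 2.5 = 2.914 m³/s
w_4 = (15.2 − 6.9)/2 = 4.15 m; q_4 = 0.64 × 1.90 × 4.15 = 5.046 m³/s
w_5 = (22.2 − 9.6)/2 = 6.3 m; q_5 = 0.57 × 1.73 × 6.3 = 6.212 m³/s
w_6 = (22.2 − 15.2)/2 = 3.5 m; q_6 = 0.21 × 0.42 × 3.5 = 0.3087 m³/s
Q = Σ qᵢ = 15.43 m³/s

15.4 m³/s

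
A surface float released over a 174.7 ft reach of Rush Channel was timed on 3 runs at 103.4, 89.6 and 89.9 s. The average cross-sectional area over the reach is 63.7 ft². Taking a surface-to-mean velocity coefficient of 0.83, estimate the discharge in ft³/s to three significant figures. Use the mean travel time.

t̄ = (103.4 + 89.6 + 89.9) / 3 = 94.3 s
v_surface = L / t̄ = 174.7 / 94.3 = 1.853 ft/s
v_mean = 0.83 × 1.853 = 1.538 ft/s
Q = A × v_mean = 63.7 × 1.538 = 97.95 ft³/s

97.9 ft³/s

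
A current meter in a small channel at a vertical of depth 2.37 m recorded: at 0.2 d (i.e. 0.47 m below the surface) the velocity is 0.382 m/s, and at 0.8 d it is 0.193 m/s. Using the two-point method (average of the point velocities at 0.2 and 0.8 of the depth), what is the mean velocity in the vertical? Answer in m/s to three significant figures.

0.288 m/s

v̄ = (0.382 + 0.193) / 2 = 0.2875 m/s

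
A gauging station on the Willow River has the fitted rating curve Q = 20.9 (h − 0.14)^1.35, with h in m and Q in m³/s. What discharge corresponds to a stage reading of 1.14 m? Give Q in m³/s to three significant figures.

20.9 m³/s

Q = 20.9 × (1.14 − 0.14)^1.35 = 20.9 × 1^1.35 = 20.90 m³/s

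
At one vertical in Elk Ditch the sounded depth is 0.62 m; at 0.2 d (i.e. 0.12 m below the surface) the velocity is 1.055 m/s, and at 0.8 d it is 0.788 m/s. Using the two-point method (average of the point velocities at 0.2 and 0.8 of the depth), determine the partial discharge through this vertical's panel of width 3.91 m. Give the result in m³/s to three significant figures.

2.23 m³/s

v̄ = (1.055 + 0.788) / 2 = 0.9215 m/s
q = v̄ × d × w = 0.9215 × 0.62 × 3.91 = 2.234 m³/s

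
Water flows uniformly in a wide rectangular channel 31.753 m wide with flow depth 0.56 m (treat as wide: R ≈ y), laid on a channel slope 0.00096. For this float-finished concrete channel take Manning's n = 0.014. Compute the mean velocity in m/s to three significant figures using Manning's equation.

A = b·y = 31.753 × 0.56 = 17.78 m²
Wide channel: R ≈ y = 0.56 m
Q = (1/n)·A·R^(2/3)·S^(1/2) = (1/0.014) × 17.78 × 0.5600^(2/3) × 0.00096^(1/2) = 26.74 m³/s
V = Q/A = 26.74/17.78 = 1.504 m/s

1.50 m/s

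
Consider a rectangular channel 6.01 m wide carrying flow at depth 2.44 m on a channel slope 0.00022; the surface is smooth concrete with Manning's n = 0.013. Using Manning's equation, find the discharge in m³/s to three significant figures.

20.4 m³/s

A = b·y = 6.01 × 2.44 = 14.66 m²
P = b + 2y = 6.01 + 2×2.44 = 10.89 m
R = A/P = 14.66/10.89 = 1.347 m
Q = (1/n)·A·R^(2/3)·S^(1/2) = (1/0.013) × 14.66 × 1.347^(2/3) × 0.00022^(1/2) = 20.40 m³/s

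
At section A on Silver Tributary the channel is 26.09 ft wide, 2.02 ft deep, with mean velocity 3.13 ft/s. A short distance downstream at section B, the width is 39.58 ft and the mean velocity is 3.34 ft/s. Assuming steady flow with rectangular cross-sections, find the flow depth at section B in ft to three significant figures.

Q = A₁V₁ = (26.09×2.02) × 3.13 = 165.0 ft³/s
d₂ = Q/(b₂ V₂) = 165.0/(39.58×3.34) = 1.248 ft

1.25 ft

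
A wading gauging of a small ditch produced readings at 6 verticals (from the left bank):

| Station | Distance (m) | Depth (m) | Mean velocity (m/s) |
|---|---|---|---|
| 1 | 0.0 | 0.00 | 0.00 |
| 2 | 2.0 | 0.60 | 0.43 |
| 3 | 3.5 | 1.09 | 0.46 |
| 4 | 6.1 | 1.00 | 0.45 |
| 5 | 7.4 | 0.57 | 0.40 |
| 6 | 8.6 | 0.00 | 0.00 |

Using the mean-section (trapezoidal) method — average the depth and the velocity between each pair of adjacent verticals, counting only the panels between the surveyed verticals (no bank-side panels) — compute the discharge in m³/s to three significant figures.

Panel 1-2: Δb = 2 m, d̄ = (0.00+0.60)/2 = 0.3, v̄ = (0.00+0.43)/2 = 0.215 → q = 2×0.3×0.215 = 0.1290 m³/s
Panel 2-3: Δb = 1.5 m, d̄ = (0.60+1.09)/2 = 0.845, v̄ = (0.43+0.46)/2 = 0.445 → q = 1.5×0.845×0.445 = 0.5640 m³/s
Panel 3-4: Δb = 2.6 m, d̄ = (1.09+1.00)/2 = 1.045, v̄ = (0.46+0.45)/2 = 0.455 → q = 2.6×1.045×0.455 = 1.236 m³/s
Panel 4-5: Δb = 1.3 m, d̄ = (1.00+0.57)/2 = 0.785, v̄ = (0.45+0.40)/2 = 0.425 → q = 1.3×0.785×0.425 = 0.4337 m³/s
Panel 5-6: Δb = 1.2 m, d̄ = (0.57+0.00)/2 = 0.285, v̄ = (0.40+0.00)/2 = 0.2 → q = 1.2×0.285×0.2 = 0.06840 m³/s
Q = Σ q = 2.431 m³/s

2.43 m³/s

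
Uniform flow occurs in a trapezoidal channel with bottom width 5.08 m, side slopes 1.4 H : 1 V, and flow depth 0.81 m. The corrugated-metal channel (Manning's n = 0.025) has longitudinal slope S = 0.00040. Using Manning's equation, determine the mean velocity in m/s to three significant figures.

0.594 m/s

A = (b + z·y)·y = (5.08 + 1.4×0.81)×0.81 = 5.033 m²
P = b + 2y√(1+z²) = 5.08 + 2×0.81×√(1+1.4²) = 7.867 m
R = A/P = 5.033/7.867 = 0.6398 m
Q = (1/n)·A·R^(2/3)·S^(1/2) = (1/0.025) × 5.033 × 0.6398^(2/3) × 0.00040^(1/2) = 2.990 m³/s
V = Q/A = 2.990/5.033 = 0.5940 m/s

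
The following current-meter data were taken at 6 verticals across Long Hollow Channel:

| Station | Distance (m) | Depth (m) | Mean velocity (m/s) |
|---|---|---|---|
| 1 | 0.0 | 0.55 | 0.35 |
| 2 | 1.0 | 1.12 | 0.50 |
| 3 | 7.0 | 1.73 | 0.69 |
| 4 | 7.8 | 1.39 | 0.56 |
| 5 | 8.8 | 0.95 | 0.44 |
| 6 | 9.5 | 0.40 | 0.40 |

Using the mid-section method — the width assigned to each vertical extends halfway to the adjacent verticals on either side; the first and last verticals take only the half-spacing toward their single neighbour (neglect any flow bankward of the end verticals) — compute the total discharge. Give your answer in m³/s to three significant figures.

7.23 m³/s

w_1 = (1.0 − 0.0)/2 = 0.5 m; q_1 = 0.35 × 0.55 × 0.5 = 0.09625 m³/s
w_2 = (7.0 − 0.0)/2 = 3.5 m; q_2 = 0.50 × 1.12 × 3.5 = 1.960 m³/s
w_3 = (7.8 − 1.0)/2 = 3.4 m; q_3 = 0.69 × 1.73 × 3.4 = 4.059 m³/s
w_4 = (8.8 − 7.0)/2 = 0.9 m; q_4 = 0.56 × 1.39 × 0.9 = 0.7006 m³/s
w_5 = (9.5 − 7.8)/2 = 0.85 m; q_5 = 0.44 × 0.95 × 0.85 = 0.3553 m³/s
w_6 = (9.5 − 8.8)/2 = 0.35 m; q_6 = 0.40 × 0.40 × 0.35 = 0.05600 m³/s
Q = Σ qᵢ = 7.227 m³/s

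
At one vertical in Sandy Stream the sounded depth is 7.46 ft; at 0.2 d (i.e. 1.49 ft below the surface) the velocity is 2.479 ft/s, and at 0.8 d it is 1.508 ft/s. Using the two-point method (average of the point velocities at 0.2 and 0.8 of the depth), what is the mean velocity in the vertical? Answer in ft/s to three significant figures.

1.99 ft/s

v̄ = (2.479 + 1.508) / 2 = 1.994 ft/s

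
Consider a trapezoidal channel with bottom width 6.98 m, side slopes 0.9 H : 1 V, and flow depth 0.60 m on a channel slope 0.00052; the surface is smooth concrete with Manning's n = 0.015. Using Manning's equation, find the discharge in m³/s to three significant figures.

A = (b + z·y)·y = (6.98 + 0.9×0.60)×0.60 = 4.512 m²
P = b + 2y√(1+z²) = 6.98 + 2×0.60×√(1+0.9²) = 8.594 m
R = A/P = 4.512/8.594 = 0.5250 m
Q = (1/n)·A·R^(2/3)·S^(1/2) = (1/0.015) × 4.512 × 0.5250^(2/3) × 0.00052^(1/2) = 4.464 m³/s

4.46 m³/s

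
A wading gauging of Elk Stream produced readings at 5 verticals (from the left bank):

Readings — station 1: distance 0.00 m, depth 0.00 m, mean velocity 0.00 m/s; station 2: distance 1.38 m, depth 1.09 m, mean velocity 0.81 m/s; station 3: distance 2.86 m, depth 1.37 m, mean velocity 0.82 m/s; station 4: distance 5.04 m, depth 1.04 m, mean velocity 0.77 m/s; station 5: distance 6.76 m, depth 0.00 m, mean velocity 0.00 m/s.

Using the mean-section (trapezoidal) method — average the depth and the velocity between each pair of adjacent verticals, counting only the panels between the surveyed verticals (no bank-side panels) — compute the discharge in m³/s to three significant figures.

4.22 m³/s

Panel 1-2: Δb = 1.38 m, d̄ = (0.00+1.09)/2 = 0.545, v̄ = (0.00+0.81)/2 = 0.405 → q = 1.38×0.545×0.405 = 0.3046 m³/s
Panel 2-3: Δb = 1.48 m, d̄ = (1.09+1.37)/2 = 1.23, v̄ = (0.81+0.82)/2 = 0.815 → q = 1.48×1.23×0.815 = 1.484 m³/s
Panel 3-4: Δb = 2.18 m, d̄ = (1.37+1.04)/2 = 1.205, v̄ = (0.82+0.77)/2 = 0.795 → q = 2.18×1.205×0.795 = 2.088 m³/s
Panel 4-5: Δb = 1.72 m, d̄ = (1.04+0.00)/2 = 0.52, v̄ = (0.77+0.00)/2 = 0.385 → q = 1.72×0.52×0.385 = 0.3443 m³/s
Q = Σ q = 4.221 m³/s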